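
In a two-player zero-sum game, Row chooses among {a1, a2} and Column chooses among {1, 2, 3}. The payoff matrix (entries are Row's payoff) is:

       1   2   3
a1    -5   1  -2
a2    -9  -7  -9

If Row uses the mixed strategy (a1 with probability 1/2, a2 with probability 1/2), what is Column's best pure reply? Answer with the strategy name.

If Column plays 1, Row's expected payoff is (1/2)·(-5) + (1/2)·(-9) = -7.
If Column plays 2, Row's expected payoff is (1/2)·1 + (1/2)·(-7) = -3.
If Column plays 3, Row's expected payoff is (1/2)·(-2) + (1/2)·(-9) = -11/2.
Column minimizes Row's payoff; the smallest is -7, so the best response is 1.

1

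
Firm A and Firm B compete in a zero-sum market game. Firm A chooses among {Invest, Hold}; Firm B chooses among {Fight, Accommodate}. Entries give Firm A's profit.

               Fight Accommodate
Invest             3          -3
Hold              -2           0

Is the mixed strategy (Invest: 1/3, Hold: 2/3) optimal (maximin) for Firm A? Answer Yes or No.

No

Against Fight this mix gives (1/3)·3 + (2/3)·(-2) = -1/3.
Against Accommodate this mix gives (1/3)·(-3) + (2/3)·0 = -1.
Firm B will play Accommodate, holding Firm A to -1. Shifting weight toward the row that does better against Accommodate would raise this floor (the equalizing mix achieves -3/4 against both Accommodate and Fight), so the proposed strategy is not optimal.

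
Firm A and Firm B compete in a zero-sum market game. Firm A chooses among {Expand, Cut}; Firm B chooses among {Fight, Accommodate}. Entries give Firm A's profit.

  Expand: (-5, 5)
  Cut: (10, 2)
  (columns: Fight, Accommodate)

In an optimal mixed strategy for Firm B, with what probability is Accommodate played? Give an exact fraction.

Row minima: Expand → -5, Cut → 2; maximin = 2.
Column maxima: Fight → 10, Accommodate → 5; minimax = 5.
2 ≠ 5, so there is no saddle point; optimal play is mixed.
Let Firm A play Expand with probability p. Expected payoff against Fight: (-5)p + 10(1−p) = −15p + 10; against Accommodate: 5p + 2(1−p) = 3p + 2.
Setting these equal: −15p + 10 = 3p + 2 ⇒ −18p = -8 ⇒ p = 4/9, and the value is (-15)·(4/9) + 10 = 10/3.
For Firm B: with q = P(Fight), equating Expand's and Cut's payoffs gives −10q + 5 = 8q + 2 ⇒ q = 1/6.

5/6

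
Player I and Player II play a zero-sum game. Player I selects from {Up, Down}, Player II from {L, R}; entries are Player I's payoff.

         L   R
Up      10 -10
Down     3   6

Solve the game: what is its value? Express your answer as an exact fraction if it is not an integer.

90/23

Row minima: Up → -10, Down → 3; maximin = 3.
Column maxima: L → 10, R → 6; minimax = 6.
3 ≠ 6, so there is no saddle point; optimal play is mixed.
Let Player I play Up with probability p. Expected payoff against L: 10p + 3(1−p) = 7p + 3; against R: (-10)p + 6(1−p) = −16p + 6.
Setting these equal: 7p + 3 = −16p + 6 ⇒ 23p = 3 ⇒ p = 3/23, and the value is (7)·(3/23) + 3 = 90/23.
For Player II: with q = P(L), equating Up's and Down's payoffs gives 20q − 10 = −3q + 6 ⇒ q = 16/23.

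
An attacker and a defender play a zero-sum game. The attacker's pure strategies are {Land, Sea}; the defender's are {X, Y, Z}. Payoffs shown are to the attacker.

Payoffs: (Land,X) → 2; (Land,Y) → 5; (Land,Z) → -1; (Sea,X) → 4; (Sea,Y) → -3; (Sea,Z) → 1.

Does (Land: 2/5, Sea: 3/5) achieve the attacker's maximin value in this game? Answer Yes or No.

Against X this mix gives (2/5)·2 + (3/5)·4 = 16/5.
Against Y this mix gives (2/5)·5 + (3/5)·(-3) = 1/5.
Against Z this mix gives (2/5)·(-1) + (3/5)·1 = 1/5.
All of the defender's active replies (Y, Z) yield 1/5, and no column does worse for the attacker. The mix makes the defender indifferent and guarantees 1/5, so it is optimal.

Yes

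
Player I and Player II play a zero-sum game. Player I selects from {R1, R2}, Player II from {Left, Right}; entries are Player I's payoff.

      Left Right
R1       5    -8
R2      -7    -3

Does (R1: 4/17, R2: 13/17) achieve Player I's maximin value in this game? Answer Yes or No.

Against Left this mix gives (4/17)·5 + (13/17)·(-7) = -71/17.
Against Right this mix gives (4/17)·(-8) + (13/17)·(-3) = -71/17.
All of Player II's active replies (Left, Right) yield -71/17, and no column does worse for Player I. The mix makes Player II indifferent and guarantees -71/17, so it is optimal.

Yes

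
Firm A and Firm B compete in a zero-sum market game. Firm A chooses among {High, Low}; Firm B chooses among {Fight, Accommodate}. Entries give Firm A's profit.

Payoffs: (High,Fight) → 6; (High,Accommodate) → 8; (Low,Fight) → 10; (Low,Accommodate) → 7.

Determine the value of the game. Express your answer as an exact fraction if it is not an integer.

38/5

Row minima: High → 6, Low → 7; maximin = 7.
Column maxima: Fight → 10, Accommodate → 8; minimax = 8.
7 ≠ 8, so there is no saddle point; optimal play is mixed.
Let Firm A play High with probability p. Expected payoff against Fight: 6p + 10(1−p) = −4p + 10; against Accommodate: 8p + 7(1−p) = p + 7.
Setting these equal: −4p + 10 = p + 7 ⇒ −5p = -3 ⇒ p = 3/5, and the value is (-4)·(3/5) + 10 = 38/5.
For Firm B: with q = P(Fight), equating High's and Low's payoffs gives −2q + 8 = 3q + 7 ⇒ q = 1/5.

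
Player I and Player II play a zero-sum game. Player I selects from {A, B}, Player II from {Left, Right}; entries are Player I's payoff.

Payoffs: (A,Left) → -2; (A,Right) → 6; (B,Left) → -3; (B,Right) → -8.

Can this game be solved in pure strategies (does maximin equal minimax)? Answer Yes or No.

Row minima: A → -2, B → -8; maximin = -2.
Column maxima: Left → -2, Right → 6; minimax = -2.
maximin = minimax = -2, so a saddle point exists.

Yes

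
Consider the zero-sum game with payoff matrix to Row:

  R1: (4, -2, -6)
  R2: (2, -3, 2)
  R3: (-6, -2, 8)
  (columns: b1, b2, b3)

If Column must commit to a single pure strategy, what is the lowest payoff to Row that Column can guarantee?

Column maxima: b1 → 4, b2 → -2, b3 → 8.
The smallest of these is -2.

-2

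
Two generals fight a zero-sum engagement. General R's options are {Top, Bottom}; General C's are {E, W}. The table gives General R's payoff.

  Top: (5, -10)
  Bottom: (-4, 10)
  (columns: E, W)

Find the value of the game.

10/29

Row minima: Top → -10, Bottom → -4; maximin = -4.
Column maxima: E → 5, W → 10; minimax = 5.
-4 ≠ 5, so there is no saddle point; optimal play is mixed.
Let General R play Top with probability p. Expected payoff against E: 5p + (-4)(1−p) = 9p − 4; against W: (-10)p + 10(1−p) = −20p + 10.
Setting these equal: 9p − 4 = −20p + 10 ⇒ 29p = 14 ⇒ p = 14/29, and the value is (9)·(14/29) − 4 = 10/29.
For General C: with q = P(E), equating Top's and Bottom's payoffs gives 15q − 10 = −14q + 10 ⇒ q = 20/29.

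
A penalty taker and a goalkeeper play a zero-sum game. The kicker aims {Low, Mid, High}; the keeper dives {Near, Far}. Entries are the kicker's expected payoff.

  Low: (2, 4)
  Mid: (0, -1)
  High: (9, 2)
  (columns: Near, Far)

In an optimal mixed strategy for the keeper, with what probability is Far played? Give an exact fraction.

Row minima: Low → 2, Mid → -1, High → 2; maximin = 2.
Column maxima: Near → 9, Far → 4; minimax = 4.
2 ≠ 4, so there is no saddle point; optimal play is mixed.
Mid is strictly dominated by Low, so the kicker never plays it.
On the remaining 2×2 (Low, High vs Near, Far):
Let the kicker play Low with probability p. Expected payoff against Near: 2p + 9(1−p) = −7p + 9; against Far: 4p + 2(1−p) = 2p + 2.
Setting these equal: −7p + 9 = 2p + 2 ⇒ −9p = -7 ⇒ p = 7/9, and the value is (-7)·(7/9) + 9 = 32/9.
For the keeper: with q = P(Near), equating Low's and High's payoffs gives −2q + 4 = 7q + 2 ⇒ q = 2/9.

7/9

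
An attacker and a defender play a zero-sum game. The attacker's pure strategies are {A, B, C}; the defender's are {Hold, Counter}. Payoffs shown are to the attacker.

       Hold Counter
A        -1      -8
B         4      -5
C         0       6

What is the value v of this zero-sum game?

8/5

Row minima: A → -8, B → -5, C → 0; maximin = 0.
Column maxima: Hold → 4, Counter → 6; minimax = 4.
0 ≠ 4, so there is no saddle point; optimal play is mixed.
A is strictly dominated by B, so the attacker never plays it.
On the remaining 2×2 (B, C vs Hold, Counter):
Let the attacker play B with probability p. Expected payoff against Hold: 4p + 0(1−p) = 4p; against Counter: (-5)p + 6(1−p) = −11p + 6.
Setting these equal: 4p = −11p + 6 ⇒ 15p = 6 ⇒ p = 2/5, and the value is (4)·(2/5) = 8/5.
For the defender: with q = P(Hold), equating B's and C's payoffs gives 9q − 5 = −6q + 6 ⇒ q = 11/15.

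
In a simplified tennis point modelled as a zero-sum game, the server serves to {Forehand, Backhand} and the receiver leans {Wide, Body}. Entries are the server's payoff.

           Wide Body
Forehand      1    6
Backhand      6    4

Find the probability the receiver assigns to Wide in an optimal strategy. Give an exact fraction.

2/7

Row minima: Forehand → 1, Backhand → 4; maximin = 4.
Column maxima: Wide → 6, Body → 6; minimax = 6.
4 ≠ 6, so there is no saddle point; optimal play is mixed.
Let the server play Forehand with probability p. Expected payoff against Wide: 1p + 6(1−p) = −5p + 6; against Body: 6p + 4(1−p) = 2p + 4.
Setting these equal: −5p + 6 = 2p + 4 ⇒ −7p = -2 ⇒ p = 2/7, and the value is (-5)·(2/7) + 6 = 32/7.
For the receiver: with q = P(Wide), equating Forehand's and Backhand's payoffs gives −5q + 6 = 2q + 4 ⇒ q = 2/7.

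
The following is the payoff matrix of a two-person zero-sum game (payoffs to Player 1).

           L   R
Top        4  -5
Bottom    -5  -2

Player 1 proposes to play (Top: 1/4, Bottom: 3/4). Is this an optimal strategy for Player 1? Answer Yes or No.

Against L this mix gives (1/4)·4 + (3/4)·(-5) = -11/4.
Against R this mix gives (1/4)·(-5) + (3/4)·(-2) = -11/4.
All of Player 2's active replies (L, R) yield -11/4, and no column does worse for Player 1. The mix makes Player 2 indifferent and guarantees -11/4, so it is optimal.

Yes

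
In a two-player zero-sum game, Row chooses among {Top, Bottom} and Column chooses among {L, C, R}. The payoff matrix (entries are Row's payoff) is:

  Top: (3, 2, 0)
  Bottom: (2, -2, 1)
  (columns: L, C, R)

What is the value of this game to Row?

2/5

Row minima: Top → 0, Bottom → -2; maximin = 0.
Column maxima: L → 3, C → 2, R → 1; minimax = 1.
0 ≠ 1, so there is no saddle point; optimal play is mixed.
L is strictly dominated by C (it gives Row strictly more in every row), so Column never plays it.
On the remaining 2×2 (Top, Bottom vs C, R):
Let Row play Top with probability p. Expected payoff against C: 2p + (-2)(1−p) = 4p − 2; against R: 0p + 1(1−p) = −p + 1.
Setting these equal: 4p − 2 = −p + 1 ⇒ 5p = 3 ⇒ p = 3/5, and the value is (4)·(3/5) − 2 = 2/5.
For Column: with q = P(C), equating Top's and Bottom's payoffs gives 2q = −3q + 1 ⇒ q = 1/5.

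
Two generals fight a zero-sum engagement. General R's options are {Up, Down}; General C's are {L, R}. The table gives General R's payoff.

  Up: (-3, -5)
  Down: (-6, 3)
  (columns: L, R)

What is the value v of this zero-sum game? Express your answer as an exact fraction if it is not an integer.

Row minima: Up → -5, Down → -6; maximin = -5.
Column maxima: L → -3, R → 3; minimax = -3.
-5 ≠ -3, so there is no saddle point; optimal play is mixed.
Let General R play Up with probability p. Expected payoff against L: (-3)p + (-6)(1−p) = 3p − 6; against R: (-5)p + 3(1−p) = −8p + 3.
Setting these equal: 3p − 6 = −8p + 3 ⇒ 11p = 9 ⇒ p = 9/11, and the value is (3)·(9/11) − 6 = -39/11.
For General C: with q = P(L), equating Up's and Down's payoffs gives 2q − 5 = −9q + 3 ⇒ q = 8/11.

-39/11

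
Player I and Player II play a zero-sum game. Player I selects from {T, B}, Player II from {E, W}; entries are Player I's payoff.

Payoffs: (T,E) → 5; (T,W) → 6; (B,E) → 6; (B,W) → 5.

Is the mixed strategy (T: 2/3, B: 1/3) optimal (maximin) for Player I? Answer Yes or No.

Against E this mix gives (2/3)·5 + (1/3)·6 = 16/3.
Against W this mix gives (2/3)·6 + (1/3)·5 = 17/3.
Player II will play E, holding Player I to 16/3. Shifting weight toward the row that does better against E would raise this floor (the equalizing mix achieves 11/2 against both E and W), so the proposed strategy is not optimal.

No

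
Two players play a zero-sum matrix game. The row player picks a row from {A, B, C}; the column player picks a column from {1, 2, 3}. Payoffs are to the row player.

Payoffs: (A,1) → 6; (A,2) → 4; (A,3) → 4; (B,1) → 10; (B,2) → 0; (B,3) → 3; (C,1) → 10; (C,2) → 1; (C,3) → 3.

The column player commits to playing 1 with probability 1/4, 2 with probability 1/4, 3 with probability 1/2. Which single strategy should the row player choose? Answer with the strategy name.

Expected payoff of A: (1/4)·6 + (1/4)·4 + (1/2)·4 = 9/2.
Expected payoff of B: (1/4)·10 + (1/4)·0 + (1/2)·3 = 4.
Expected payoff of C: (1/4)·10 + (1/4)·1 + (1/2)·3 = 17/4.
The largest is 9/2, so the row player's best response is A.

A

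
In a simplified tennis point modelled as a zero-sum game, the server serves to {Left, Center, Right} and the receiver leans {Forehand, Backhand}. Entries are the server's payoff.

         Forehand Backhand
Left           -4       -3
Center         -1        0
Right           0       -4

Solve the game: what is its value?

Row minima: Left → -4, Center → -1, Right → -4; maximin = -1.
Column maxima: Forehand → 0, Backhand → 0; minimax = 0.
-1 ≠ 0, so there is no saddle point; optimal play is mixed.
Left is strictly dominated by Center, so the server never plays it.
On the remaining 2×2 (Center, Right vs Forehand, Backhand):
Let the server play Center with probability p. Expected payoff against Forehand: (-1)p + 0(1−p) = −p; against Backhand: 0p + (-4)(1−p) = 4p − 4.
Setting these equal: −p = 4p − 4 ⇒ −5p = -4 ⇒ p = 4/5, and the value is (-1)·(4/5) = -4/5.
For the receiver: with q = P(Forehand), equating Center's and Right's payoffs gives −q = 4q − 4 ⇒ q = 4/5.

-4/5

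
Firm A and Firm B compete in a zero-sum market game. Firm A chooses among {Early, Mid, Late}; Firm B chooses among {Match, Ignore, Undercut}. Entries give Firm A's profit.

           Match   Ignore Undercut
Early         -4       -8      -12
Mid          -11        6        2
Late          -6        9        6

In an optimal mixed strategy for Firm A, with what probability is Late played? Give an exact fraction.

Row minima: Early → -12, Mid → -11, Late → -6; maximin = -6.
Column maxima: Match → -4, Ignore → 9, Undercut → 6; minimax = -4.
-6 ≠ -4, so there is no saddle point; optimal play is mixed.
Mid is strictly dominated by Late, so Firm A never plays it.
Ignore is strictly dominated by Undercut (it gives Firm A strictly more in every row), so Firm B never plays it.
On the remaining 2×2 (Early, Late vs Match, Undercut):
Let Firm A play Early with probability p. Expected payoff against Match: (-4)p + (-6)(1−p) = 2p − 6; against Undercut: (-12)p + 6(1−p) = −18p + 6.
Setting these equal: 2p − 6 = −18p + 6 ⇒ 20p = 12 ⇒ p = 3/5, and the value is (2)·(3/5) − 6 = -24/5.
For Firm B: with q = P(Match), equating Early's and Late's payoffs gives 8q − 12 = −12q + 6 ⇒ q = 9/10.

2/5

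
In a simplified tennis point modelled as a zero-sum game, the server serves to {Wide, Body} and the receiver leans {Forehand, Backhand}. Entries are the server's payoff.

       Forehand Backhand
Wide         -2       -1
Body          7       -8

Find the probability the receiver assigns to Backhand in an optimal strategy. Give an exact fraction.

Row minima: Wide → -2, Body → -8; maximin = -2.
Column maxima: Forehand → 7, Backhand → -1; minimax = -1.
-2 ≠ -1, so there is no saddle point; optimal play is mixed.
Let the server play Wide with probability p. Expected payoff against Forehand: (-2)p + 7(1−p) = −9p + 7; against Backhand: (-1)p + (-8)(1−p) = 7p − 8.
Setting these equal: −9p + 7 = 7p − 8 ⇒ −16p = -15 ⇒ p = 15/16, and the value is (-9)·(15/16) + 7 = -23/16.
For the receiver: with q = P(Forehand), equating Wide's and Body's payoffs gives −q − 1 = 15q − 8 ⇒ q = 7/16.

9/16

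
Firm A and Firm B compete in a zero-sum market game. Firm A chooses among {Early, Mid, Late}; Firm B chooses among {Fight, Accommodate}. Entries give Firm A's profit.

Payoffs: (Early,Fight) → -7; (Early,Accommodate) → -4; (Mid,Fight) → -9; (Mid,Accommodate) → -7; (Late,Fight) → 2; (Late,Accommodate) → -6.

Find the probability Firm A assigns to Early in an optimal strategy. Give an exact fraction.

Row minima: Early → -7, Mid → -9, Late → -6; maximin = -6.
Column maxima: Fight → 2, Accommodate → -4; minimax = -4.
-6 ≠ -4, so there is no saddle point; optimal play is mixed.
Mid is strictly dominated by Early, so Firm A never plays it.
On the remaining 2×2 (Early, Late vs Fight, Accommodate):
Let Firm A play Early with probability p. Expected payoff against Fight: (-7)p + 2(1−p) = −9p + 2; against Accommodate: (-4)p + (-6)(1−p) = 2p − 6.
Setting these equal: −9p + 2 = 2p − 6 ⇒ −11p = -8 ⇒ p = 8/11, and the value is (-9)·(8/11) + 2 = -50/11.
For Firm B: with q = P(Fight), equating Early's and Late's payoffs gives −3q − 4 = 8q − 6 ⇒ q = 2/11.

8/11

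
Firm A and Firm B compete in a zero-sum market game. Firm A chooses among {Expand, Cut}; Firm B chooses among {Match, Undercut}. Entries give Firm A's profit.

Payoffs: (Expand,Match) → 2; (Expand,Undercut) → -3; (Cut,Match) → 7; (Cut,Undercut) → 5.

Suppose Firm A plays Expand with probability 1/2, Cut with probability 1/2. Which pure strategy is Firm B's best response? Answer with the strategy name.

Undercut

If Firm B plays Match, Firm A's expected payoff is (1/2)·2 + (1/2)·7 = 9/2.
If Firm B plays Undercut, Firm A's expected payoff is (1/2)·(-3) + (1/2)·5 = 1.
Firm B minimizes Firm A's payoff; the smallest is 1, so the best response is Undercut.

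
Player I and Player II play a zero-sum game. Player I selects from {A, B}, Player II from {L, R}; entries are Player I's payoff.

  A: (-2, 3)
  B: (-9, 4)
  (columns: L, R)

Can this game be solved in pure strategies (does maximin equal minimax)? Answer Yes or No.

Row minima: A → -2, B → -9; maximin = -2.
Column maxima: L → -2, R → 4; minimax = -2.
maximin = minimax = -2, so a saddle point exists.

Yes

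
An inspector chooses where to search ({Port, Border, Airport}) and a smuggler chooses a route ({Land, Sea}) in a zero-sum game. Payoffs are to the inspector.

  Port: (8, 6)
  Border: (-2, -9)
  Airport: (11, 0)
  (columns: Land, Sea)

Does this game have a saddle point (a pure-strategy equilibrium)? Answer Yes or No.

Row minima: Port → 6, Border → -9, Airport → 0; maximin = 6.
Column maxima: Land → 11, Sea → 6; minimax = 6.
maximin = minimax = 6, so a saddle point exists.

Yes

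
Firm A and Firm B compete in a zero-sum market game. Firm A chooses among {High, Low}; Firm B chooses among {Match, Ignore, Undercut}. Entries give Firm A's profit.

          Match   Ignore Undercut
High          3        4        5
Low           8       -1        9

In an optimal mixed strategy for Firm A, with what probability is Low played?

Row minima: High → 3, Low → -1; maximin = 3.
Column maxima: Match → 8, Ignore → 4, Undercut → 9; minimax = 4.
3 ≠ 4, so there is no saddle point; optimal play is mixed.
Undercut is strictly dominated by Match (it gives Firm A strictly more in every row), so Firm B never plays it.
On the remaining 2×2 (High, Low vs Match, Ignore):
Let Firm A play High with probability p. Expected payoff against Match: 3p + 8(1−p) = −5p + 8; against Ignore: 4p + (-1)(1−p) = 5p − 1.
Setting these equal: −5p + 8 = 5p − 1 ⇒ −10p = -9 ⇒ p = 9/10, and the value is (-5)·(9/10) + 8 = 7/2.
For Firm B: with q = P(Match), equating High's and Low's payoffs gives −q + 4 = 9q − 1 ⇒ q = 1/2.

1/10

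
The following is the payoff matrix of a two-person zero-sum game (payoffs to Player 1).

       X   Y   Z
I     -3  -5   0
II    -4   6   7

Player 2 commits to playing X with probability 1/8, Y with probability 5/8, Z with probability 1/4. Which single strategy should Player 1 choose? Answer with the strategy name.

Expected payoff of I: (1/8)·(-3) + (5/8)·(-5) + (1/4)·0 = -7/2.
Expected payoff of II: (1/8)·(-4) + (5/8)·6 + (1/4)·7 = 5.
The largest is 5, so Player 1's best response is II.

II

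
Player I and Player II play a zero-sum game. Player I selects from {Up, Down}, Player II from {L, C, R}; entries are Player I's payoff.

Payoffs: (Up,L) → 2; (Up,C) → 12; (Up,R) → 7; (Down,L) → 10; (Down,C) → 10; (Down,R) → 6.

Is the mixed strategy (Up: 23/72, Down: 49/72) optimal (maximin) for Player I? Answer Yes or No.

Against L this mix gives (23/72)·2 + (49/72)·10 = 67/9.
Against C this mix gives (23/72)·12 + (49/72)·10 = 383/36.
Against R this mix gives (23/72)·7 + (49/72)·6 = 455/72.
Player II will play R, holding Player I to 455/72. Shifting weight toward the row that does better against R would raise this floor (the equalizing mix achieves 58/9 against both R and L), so the proposed strategy is not optimal.

No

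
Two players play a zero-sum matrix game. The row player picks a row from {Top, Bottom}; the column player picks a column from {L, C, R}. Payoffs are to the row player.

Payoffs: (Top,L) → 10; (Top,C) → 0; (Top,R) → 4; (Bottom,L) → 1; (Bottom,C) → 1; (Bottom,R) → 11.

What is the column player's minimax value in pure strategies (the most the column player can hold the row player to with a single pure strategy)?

1

Column maxima: L → 10, C → 1, R → 11.
The smallest of these is 1.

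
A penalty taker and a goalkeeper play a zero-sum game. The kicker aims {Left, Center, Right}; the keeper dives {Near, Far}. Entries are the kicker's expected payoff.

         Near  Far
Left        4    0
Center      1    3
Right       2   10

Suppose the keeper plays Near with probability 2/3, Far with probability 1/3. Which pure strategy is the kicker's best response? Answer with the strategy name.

Right

Expected payoff of Left: (2/3)·4 + (1/3)·0 = 8/3.
Expected payoff of Center: (2/3)·1 + (1/3)·3 = 5/3.
Expected payoff of Right: (2/3)·2 + (1/3)·10 = 14/3.
The largest is 14/3, so the kicker's best response is Right.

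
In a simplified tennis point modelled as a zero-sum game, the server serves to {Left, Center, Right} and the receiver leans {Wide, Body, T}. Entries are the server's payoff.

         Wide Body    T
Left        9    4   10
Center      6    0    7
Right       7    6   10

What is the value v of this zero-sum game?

Row minima: Left → 4, Center → 0, Right → 6; maximin = 6.
Column maxima: Wide → 9, Body → 6, T → 10; minimax = 6.
Since maximin = minimax = 6, there is a saddle point and the value is 6.

6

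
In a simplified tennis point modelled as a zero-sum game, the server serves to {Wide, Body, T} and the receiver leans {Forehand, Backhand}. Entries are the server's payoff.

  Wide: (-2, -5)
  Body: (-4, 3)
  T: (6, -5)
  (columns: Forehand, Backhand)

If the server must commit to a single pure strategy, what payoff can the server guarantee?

Row minima: Wide → -5, Body → -4, T → -5.
The best of these is -4.

-4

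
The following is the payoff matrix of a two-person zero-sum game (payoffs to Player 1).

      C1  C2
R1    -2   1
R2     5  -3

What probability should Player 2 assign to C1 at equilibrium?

Row minima: R1 → -2, R2 → -3; maximin = -2.
Column maxima: C1 → 5, C2 → 1; minimax = 1.
-2 ≠ 1, so there is no saddle point; optimal play is mixed.
Let Player 1 play R1 with probability p. Expected payoff against C1: (-2)p + 5(1−p) = −7p + 5; against C2: 1p + (-3)(1−p) = 4p − 3.
Setting these equal: −7p + 5 = 4p − 3 ⇒ −11p = -8 ⇒ p = 8/11, and the value is (-7)·(8/11) + 5 = -1/11.
For Player 2: with q = P(C1), equating R1's and R2's payoffs gives −3q + 1 = 8q − 3 ⇒ q = 4/11.

4/11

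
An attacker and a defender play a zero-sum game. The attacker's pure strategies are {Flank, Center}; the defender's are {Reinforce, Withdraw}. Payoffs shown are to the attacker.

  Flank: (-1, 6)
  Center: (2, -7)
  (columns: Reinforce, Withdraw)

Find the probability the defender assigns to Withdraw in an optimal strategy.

Row minima: Flank → -1, Center → -7; maximin = -1.
Column maxima: Reinforce → 2, Withdraw → 6; minimax = 2.
-1 ≠ 2, so there is no saddle point; optimal play is mixed.
Let the attacker play Flank with probability p. Expected payoff against Reinforce: (-1)p + 2(1−p) = −3p + 2; against Withdraw: 6p + (-7)(1−p) = 13p − 7.
Setting these equal: −3p + 2 = 13p − 7 ⇒ −16p = -9 ⇒ p = 9/16, and the value is (-3)·(9/16) + 2 = 5/16.
For the defender: with q = P(Reinforce), equating Flank's and Center's payoffs gives −7q + 6 = 9q − 7 ⇒ q = 13/16.

3/16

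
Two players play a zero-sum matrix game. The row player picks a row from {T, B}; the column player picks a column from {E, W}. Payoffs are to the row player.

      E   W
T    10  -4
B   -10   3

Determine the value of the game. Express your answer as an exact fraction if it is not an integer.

Row minima: T → -4, B → -10; maximin = -4.
Column maxima: E → 10, W → 3; minimax = 3.
-4 ≠ 3, so there is no saddle point; optimal play is mixed.
Let the row player play T with probability p. Expected payoff against E: 10p + (-10)(1−p) = 20p − 10; against W: (-4)p + 3(1−p) = −7p + 3.
Setting these equal: 20p − 10 = −7p + 3 ⇒ 27p = 13 ⇒ p = 13/27, and the value is (20)·(13/27) − 10 = -10/27.
For the column player: with q = P(E), equating T's and B's payoffs gives 14q − 4 = −13q + 3 ⇒ q = 7/27.

-10/27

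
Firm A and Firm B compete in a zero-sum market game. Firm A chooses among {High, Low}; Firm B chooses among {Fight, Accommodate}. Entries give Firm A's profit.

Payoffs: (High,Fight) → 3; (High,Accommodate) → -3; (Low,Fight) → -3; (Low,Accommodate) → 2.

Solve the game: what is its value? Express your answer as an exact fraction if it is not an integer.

Row minima: High → -3, Low → -3; maximin = -3.
Column maxima: Fight → 3, Accommodate → 2; minimax = 2.
-3 ≠ 2, so there is no saddle point; optimal play is mixed.
Let Firm A play High with probability p. Expected payoff against Fight: 3p + (-3)(1−p) = 6p − 3; against Accommodate: (-3)p + 2(1−p) = −5p + 2.
Setting these equal: 6p − 3 = −5p + 2 ⇒ 11p = 5 ⇒ p = 5/11, and the value is (6)·(5/11) − 3 = -3/11.
For Firm B: with q = P(Fight), equating High's and Low's payoffs gives 6q − 3 = −5q + 2 ⇒ q = 5/11.

-3/11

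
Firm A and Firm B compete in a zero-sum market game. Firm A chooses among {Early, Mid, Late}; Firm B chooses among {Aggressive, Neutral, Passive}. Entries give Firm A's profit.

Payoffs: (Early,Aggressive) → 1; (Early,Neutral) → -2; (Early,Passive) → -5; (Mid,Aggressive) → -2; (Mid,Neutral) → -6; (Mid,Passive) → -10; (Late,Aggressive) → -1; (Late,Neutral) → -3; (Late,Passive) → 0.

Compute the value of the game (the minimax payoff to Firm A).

-5/2

Row minima: Early → -5, Mid → -10, Late → -3; maximin = -3.
Column maxima: Aggressive → 1, Neutral → -2, Passive → 0; minimax = -2.
-3 ≠ -2, so there is no saddle point; optimal play is mixed.
Mid is strictly dominated by Early, so Firm A never plays it.
Aggressive is strictly dominated by Neutral (it gives Firm A strictly more in every row), so Firm B never plays it.
On the remaining 2×2 (Early, Late vs Neutral, Passive):
Let Firm A play Early with probability p. Expected payoff against Neutral: (-2)p + (-3)(1−p) = p − 3; against Passive: (-5)p + 0(1−p) = −5p.
Setting these equal: p − 3 = −5p ⇒ 6p = 3 ⇒ p = 1/2, and the value is (1)·(1/2) − 3 = -5/2.
For Firm B: with q = P(Neutral), equating Early's and Late's payoffs gives 3q − 5 = −3q ⇒ q = 5/6.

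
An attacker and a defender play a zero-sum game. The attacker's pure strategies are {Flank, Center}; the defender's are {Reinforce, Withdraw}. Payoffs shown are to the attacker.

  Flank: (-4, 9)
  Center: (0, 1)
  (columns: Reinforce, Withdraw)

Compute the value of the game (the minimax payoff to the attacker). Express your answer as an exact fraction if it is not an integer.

0

Row minima: Flank → -4, Center → 0; maximin = 0.
Column maxima: Reinforce → 0, Withdraw → 9; minimax = 0.
Since maximin = minimax = 0, there is a saddle point and the value is 0.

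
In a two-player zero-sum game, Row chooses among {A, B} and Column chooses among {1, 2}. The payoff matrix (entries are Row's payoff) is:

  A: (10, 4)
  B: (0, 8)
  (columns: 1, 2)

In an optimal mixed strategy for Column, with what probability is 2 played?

5/7

Row minima: A → 4, B → 0; maximin = 4.
Column maxima: 1 → 10, 2 → 8; minimax = 8.
4 ≠ 8, so there is no saddle point; optimal play is mixed.
Let Row play A with probability p. Expected payoff against 1: 10p + 0(1−p) = 10p; against 2: 4p + 8(1−p) = −4p + 8.
Setting these equal: 10p = −4p + 8 ⇒ 14p = 8 ⇒ p = 4/7, and the value is (10)·(4/7) = 40/7.
For Column: with q = P(1), equating A's and B's payoffs gives 6q + 4 = −8q + 8 ⇒ q = 2/7.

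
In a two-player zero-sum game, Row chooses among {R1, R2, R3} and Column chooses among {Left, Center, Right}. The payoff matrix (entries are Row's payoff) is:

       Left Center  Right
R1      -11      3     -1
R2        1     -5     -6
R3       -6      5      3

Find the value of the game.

-33/16

Row minima: R1 → -11, R2 → -6, R3 → -6; maximin = -6.
Column maxima: Left → 1, Center → 5, Right → 3; minimax = 1.
-6 ≠ 1, so there is no saddle point; optimal play is mixed.
R1 is strictly dominated by R3, so Row never plays it.
Center is strictly dominated by Right (it gives Row strictly more in every row), so Column never plays it.
On the remaining 2×2 (R2, R3 vs Left, Right):
Let Row play R2 with probability p. Expected payoff against Left: 1p + (-6)(1−p) = 7p − 6; against Right: (-6)p + 3(1−p) = −9p + 3.
Setting these equal: 7p − 6 = −9p + 3 ⇒ 16p = 9 ⇒ p = 9/16, and the value is (7)·(9/16) − 6 = -33/16.
For Column: with q = P(Left), equating R2's and R3's payoffs gives 7q − 6 = −9q + 3 ⇒ q = 9/16.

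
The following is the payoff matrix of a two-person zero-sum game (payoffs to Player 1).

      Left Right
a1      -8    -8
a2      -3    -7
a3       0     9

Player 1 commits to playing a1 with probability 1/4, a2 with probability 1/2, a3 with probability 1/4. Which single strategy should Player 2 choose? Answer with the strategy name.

Left

If Player 2 plays Left, Player 1's expected payoff is (1/4)·(-8) + (1/2)·(-3) + (1/4)·0 = -7/2.
If Player 2 plays Right, Player 1's expected payoff is (1/4)·(-8) + (1/2)·(-7) + (1/4)·9 = -13/4.
Player 2 minimizes Player 1's payoff; the smallest is -7/2, so the best response is Left.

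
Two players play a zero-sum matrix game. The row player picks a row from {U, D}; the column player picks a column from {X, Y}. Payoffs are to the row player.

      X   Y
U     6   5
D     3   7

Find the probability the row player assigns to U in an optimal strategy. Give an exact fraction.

Row minima: U → 5, D → 3; maximin = 5.
Column maxima: X → 6, Y → 7; minimax = 6.
5 ≠ 6, so there is no saddle point; optimal play is mixed.
Let the row player play U with probability p. Expected payoff against X: 6p + 3(1−p) = 3p + 3; against Y: 5p + 7(1−p) = −2p + 7.
Setting these equal: 3p + 3 = −2p + 7 ⇒ 5p = 4 ⇒ p = 4/5, and the value is (3)·(4/5) + 3 = 27/5.
For the column player: with q = P(X), equating U's and D's payoffs gives q + 5 = −4q + 7 ⇒ q = 2/5.

4/5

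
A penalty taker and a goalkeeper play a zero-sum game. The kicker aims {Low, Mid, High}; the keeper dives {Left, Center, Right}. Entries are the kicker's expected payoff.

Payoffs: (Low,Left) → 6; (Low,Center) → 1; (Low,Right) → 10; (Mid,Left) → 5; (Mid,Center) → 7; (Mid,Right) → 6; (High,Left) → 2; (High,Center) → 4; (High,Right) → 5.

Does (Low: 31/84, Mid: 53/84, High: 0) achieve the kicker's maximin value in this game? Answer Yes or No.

No

Against Left this mix gives (31/84)·6 + (53/84)·5 = 451/84.
Against Center this mix gives (31/84)·1 + (53/84)·7 = 67/14.
Against Right this mix gives (31/84)·10 + (53/84)·6 = 157/21.
The keeper will play Center, holding the kicker to 67/14. Shifting weight toward the row that does better against Center would raise this floor (the equalizing mix achieves 37/7 against both Center and Left), so the proposed strategy is not optimal.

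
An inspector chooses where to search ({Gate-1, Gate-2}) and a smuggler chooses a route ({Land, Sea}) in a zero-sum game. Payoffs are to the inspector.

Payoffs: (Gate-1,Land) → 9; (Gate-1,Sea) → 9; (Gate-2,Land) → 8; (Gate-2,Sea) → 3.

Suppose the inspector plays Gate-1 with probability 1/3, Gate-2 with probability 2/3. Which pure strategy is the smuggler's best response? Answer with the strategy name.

If the smuggler plays Land, the inspector's expected payoff is (1/3)·9 + (2/3)·8 = 25/3.
If the smuggler plays Sea, the inspector's expected payoff is (1/3)·9 + (2/3)·3 = 5.
The smuggler minimizes the inspector's payoff; the smallest is 5, so the best response is Sea.

Sea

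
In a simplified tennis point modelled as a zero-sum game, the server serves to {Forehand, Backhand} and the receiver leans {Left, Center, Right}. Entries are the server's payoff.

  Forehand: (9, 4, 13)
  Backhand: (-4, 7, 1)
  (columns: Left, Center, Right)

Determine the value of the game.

79/16

Row minima: Forehand → 4, Backhand → -4; maximin = 4.
Column maxima: Left → 9, Center → 7, Right → 13; minimax = 7.
4 ≠ 7, so there is no saddle point; optimal play is mixed.
Right is strictly dominated by Left (it gives the server strictly more in every row), so the receiver never plays it.
On the remaining 2×2 (Forehand, Backhand vs Left, Center):
Let the server play Forehand with probability p. Expected payoff against Left: 9p + (-4)(1−p) = 13p − 4; against Center: 4p + 7(1−p) = −3p + 7.
Setting these equal: 13p − 4 = −3p + 7 ⇒ 16p = 11 ⇒ p = 11/16, and the value is (13)·(11/16) − 4 = 79/16.
For the receiver: with q = P(Left), equating Forehand's and Backhand's payoffs gives 5q + 4 = −11q + 7 ⇒ q = 3/16.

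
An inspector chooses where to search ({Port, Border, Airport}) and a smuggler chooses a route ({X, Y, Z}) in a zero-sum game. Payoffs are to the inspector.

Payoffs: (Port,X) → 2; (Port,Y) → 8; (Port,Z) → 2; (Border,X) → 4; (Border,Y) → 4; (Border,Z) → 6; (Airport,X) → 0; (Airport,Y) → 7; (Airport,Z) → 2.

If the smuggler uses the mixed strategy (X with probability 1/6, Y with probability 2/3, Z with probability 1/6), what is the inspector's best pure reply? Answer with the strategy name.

Port

Expected payoff of Port: (1/6)·2 + (2/3)·8 + (1/6)·2 = 6.
Expected payoff of Border: (1/6)·4 + (2/3)·4 + (1/6)·6 = 13/3.
Expected payoff of Airport: (1/6)·0 + (2/3)·7 + (1/6)·2 = 5.
The largest is 6, so the inspector's best response is Port.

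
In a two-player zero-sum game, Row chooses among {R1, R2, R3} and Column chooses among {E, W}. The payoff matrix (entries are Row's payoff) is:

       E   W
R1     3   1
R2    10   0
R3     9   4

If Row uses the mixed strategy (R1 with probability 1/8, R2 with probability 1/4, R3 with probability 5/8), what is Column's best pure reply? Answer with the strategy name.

W

If Column plays E, Row's expected payoff is (1/8)·3 + (1/4)·10 + (5/8)·9 = 17/2.
If Column plays W, Row's expected payoff is (1/8)·1 + (1/4)·0 + (5/8)·4 = 21/8.
Column minimizes Row's payoff; the smallest is 21/8, so the best response is W.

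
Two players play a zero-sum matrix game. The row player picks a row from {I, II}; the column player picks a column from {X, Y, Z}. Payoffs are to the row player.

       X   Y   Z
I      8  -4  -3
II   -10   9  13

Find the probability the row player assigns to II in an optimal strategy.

12/31

Row minima: I → -4, II → -10; maximin = -4.
Column maxima: X → 8, Y → 9, Z → 13; minimax = 8.
-4 ≠ 8, so there is no saddle point; optimal play is mixed.
Z is strictly dominated by Y (it gives the row player strictly more in every row), so the column player never plays it.
On the remaining 2×2 (I, II vs X, Y):
Let the row player play I with probability p. Expected payoff against X: 8p + (-10)(1−p) = 18p − 10; against Y: (-4)p + 9(1−p) = −13p + 9.
Setting these equal: 18p − 10 = −13p + 9 ⇒ 31p = 19 ⇒ p = 19/31, and the value is (18)·(19/31) − 10 = 32/31.
For the column player: with q = P(X), equating I's and II's payoffs gives 12q − 4 = −19q + 9 ⇒ q = 13/31.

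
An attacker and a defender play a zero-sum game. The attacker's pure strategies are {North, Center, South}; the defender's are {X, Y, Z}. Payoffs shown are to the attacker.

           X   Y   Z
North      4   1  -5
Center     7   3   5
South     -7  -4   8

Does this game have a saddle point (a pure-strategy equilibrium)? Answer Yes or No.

Row minima: North → -5, Center → 3, South → -7; maximin = 3.
Column maxima: X → 7, Y → 3, Z → 8; minimax = 3.
maximin = minimax = 3, so a saddle point exists.

Yes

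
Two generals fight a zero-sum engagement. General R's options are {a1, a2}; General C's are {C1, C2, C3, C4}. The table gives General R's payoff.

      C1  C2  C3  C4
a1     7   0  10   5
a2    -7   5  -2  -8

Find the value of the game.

Row minima: a1 → 0, a2 → -8; maximin = 0.
Column maxima: C1 → 7, C2 → 5, C3 → 10, C4 → 5; minimax = 5.
0 ≠ 5, so there is no saddle point; optimal play is mixed.
C1 is strictly dominated by C4 (it gives General R strictly more in every row), so General C never plays it.
C3 is strictly dominated by C4 (it gives General R strictly more in every row), so General C never plays it.
On the remaining 2×2 (a1, a2 vs C2, C4):
Let General R play a1 with probability p. Expected payoff against C2: 0p + 5(1−p) = −5p + 5; against C4: 5p + (-8)(1−p) = 13p − 8.
Setting these equal: −5p + 5 = 13p − 8 ⇒ −18p = -13 ⇒ p = 13/18, and the value is (-5)·(13/18) + 5 = 25/18.
For General C: with q = P(C2), equating a1's and a2's payoffs gives −5q + 5 = 13q − 8 ⇒ q = 13/18.

25/18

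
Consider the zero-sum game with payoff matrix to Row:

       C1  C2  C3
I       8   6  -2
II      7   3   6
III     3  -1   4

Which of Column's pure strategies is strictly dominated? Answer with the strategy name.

C2 holds Row's payoff strictly below C1 in every row: 6 < 8, 3 < 7, -1 < 3.
So C1 is strictly dominated for Column.

C1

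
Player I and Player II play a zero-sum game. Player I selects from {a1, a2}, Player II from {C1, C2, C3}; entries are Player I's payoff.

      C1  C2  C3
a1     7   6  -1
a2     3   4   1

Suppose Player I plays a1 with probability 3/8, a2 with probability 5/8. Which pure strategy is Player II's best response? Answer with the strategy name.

If Player II plays C1, Player I's expected payoff is (3/8)·7 + (5/8)·3 = 9/2.
If Player II plays C2, Player I's expected payoff is (3/8)·6 + (5/8)·4 = 19/4.
If Player II plays C3, Player I's expected payoff is (3/8)·(-1) + (5/8)·1 = 1/4.
Player II minimizes Player I's payoff; the smallest is 1/4, so the best response is C3.

C3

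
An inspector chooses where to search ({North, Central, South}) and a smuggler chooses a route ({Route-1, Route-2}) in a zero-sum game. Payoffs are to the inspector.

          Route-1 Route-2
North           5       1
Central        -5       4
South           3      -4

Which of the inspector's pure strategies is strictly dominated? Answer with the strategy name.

North gives a strictly higher payoff than South against every column: 5 > 3, 1 > -4.
So South is strictly dominated and the inspector never plays it.

South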